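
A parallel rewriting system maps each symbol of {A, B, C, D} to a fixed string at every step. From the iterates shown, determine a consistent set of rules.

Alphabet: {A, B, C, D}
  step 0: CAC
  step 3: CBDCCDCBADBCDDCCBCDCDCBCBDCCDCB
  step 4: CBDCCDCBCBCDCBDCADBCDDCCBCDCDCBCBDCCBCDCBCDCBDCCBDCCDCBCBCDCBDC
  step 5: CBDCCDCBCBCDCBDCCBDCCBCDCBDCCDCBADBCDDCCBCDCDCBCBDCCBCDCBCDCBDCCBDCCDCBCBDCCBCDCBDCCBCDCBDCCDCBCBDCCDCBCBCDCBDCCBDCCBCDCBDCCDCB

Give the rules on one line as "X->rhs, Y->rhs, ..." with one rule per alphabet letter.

A->ADB, B->DC, C->CB, D->CD

  step 4 ⇒ step 5: CBDCCDCBCBCDCBDCADBCDDCCBCDCDCBCBDCCBCDCBCDCBDCCBDCCDCBCBCDCBDC ⇒ CB·DC·CD·CB·CB·CD·CB·DC·CB·DC·CB·CD·CB·DC·CD·CB·ADB·CD·DC·CB·CD·CD·CB·CB·DC·CB·CD·CB·CD·CB·DC·CB·DC·CD·CB·CB·DC·CB·CD·CB·DC·CB·CD·CB·DC·CD·CB·CB·DC·CD·CB·CB·CD·CB·DC·CB·DC·CB·CD·CB·DC·CD·CB
    A ↦ ADB
    B ↦ DC
    C ↦ CB
    D ↦ CD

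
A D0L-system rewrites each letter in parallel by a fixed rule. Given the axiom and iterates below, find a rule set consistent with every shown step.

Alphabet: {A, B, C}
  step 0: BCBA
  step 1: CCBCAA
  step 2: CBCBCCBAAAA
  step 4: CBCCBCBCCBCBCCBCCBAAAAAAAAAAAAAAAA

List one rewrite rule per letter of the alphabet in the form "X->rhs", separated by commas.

  step 1 ⇒ step 2: CCBCAA ⇒ CB·CB·C·CB·AA·AA
    A ↦ AA
    B ↦ C
    C ↦ CB

A->AA, B->C, C->CB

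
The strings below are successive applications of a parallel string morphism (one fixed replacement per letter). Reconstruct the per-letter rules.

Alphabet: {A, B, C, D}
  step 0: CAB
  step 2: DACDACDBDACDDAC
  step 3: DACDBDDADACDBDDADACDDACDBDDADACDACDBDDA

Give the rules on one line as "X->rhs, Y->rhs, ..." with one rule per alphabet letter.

  step 2 ⇒ step 3: DACDACDBDACDDAC ⇒ DAC·DB·DDA·DAC·DB·DDA·DAC·D·DAC·DB·DDA·DAC·DAC·DB·DDA
    A ↦ DB
    B ↦ D
    C ↦ DDA
    D ↦ DAC

A->DB, B->D, C->DDA, D->DAC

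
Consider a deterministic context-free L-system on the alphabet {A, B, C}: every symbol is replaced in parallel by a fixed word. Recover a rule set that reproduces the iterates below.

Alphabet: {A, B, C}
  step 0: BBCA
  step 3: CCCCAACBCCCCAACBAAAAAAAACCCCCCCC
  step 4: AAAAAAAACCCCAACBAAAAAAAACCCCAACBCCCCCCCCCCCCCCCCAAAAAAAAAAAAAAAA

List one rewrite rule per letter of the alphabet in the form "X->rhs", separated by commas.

  step 3 ⇒ step 4: CCCCAACBCCCCAACBAAAAAAAACCCCCCCC ⇒ AA·AA·AA·AA·CC·CC·AA·CB·AA·AA·AA·AA·CC·CC·AA·CB·CC·CC·CC·CC·CC·CC·CC·CC·AA·AA·AA·AA·AA·AA·AA·AA
    A ↦ CC
    B ↦ CB
    C ↦ AA

A->CC, B->CB, C->AA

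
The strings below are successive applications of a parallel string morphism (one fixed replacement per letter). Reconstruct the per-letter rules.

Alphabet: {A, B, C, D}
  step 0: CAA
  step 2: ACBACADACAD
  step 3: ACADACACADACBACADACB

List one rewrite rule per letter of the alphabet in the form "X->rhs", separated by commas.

  step 2 ⇒ step 3: ACBACADACAD ⇒ AC·AD·AC·AC·AD·AC·B·AC·AD·AC·B
    A ↦ AC
    B ↦ AC
    C ↦ AD
    D ↦ B

A->AC, B->AC, C->AD, D->B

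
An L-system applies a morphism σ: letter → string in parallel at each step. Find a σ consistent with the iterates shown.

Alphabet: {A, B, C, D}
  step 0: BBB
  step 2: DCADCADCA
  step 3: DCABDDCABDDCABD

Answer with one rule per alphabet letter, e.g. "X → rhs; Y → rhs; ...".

A->BD, B->DC, C->A, D->DC

  step 2 ⇒ step 3: DCADCADCA ⇒ DC·A·BD·DC·A·BD·DC·A·BD
    A ↦ BD
    C ↦ A
    D ↦ DC
    B ↦ DC  (constrained at step 0)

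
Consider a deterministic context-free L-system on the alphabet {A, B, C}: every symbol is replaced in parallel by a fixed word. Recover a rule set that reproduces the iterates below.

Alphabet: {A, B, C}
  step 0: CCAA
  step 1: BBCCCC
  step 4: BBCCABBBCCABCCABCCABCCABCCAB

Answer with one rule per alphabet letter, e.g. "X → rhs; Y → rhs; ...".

A->CC, B->AB, C->B

  step 0 ⇒ step 1: CCAA ⇒ B·B·CC·CC
    A ↦ CC
    C ↦ B
    B ↦ AB  (constrained at step 1)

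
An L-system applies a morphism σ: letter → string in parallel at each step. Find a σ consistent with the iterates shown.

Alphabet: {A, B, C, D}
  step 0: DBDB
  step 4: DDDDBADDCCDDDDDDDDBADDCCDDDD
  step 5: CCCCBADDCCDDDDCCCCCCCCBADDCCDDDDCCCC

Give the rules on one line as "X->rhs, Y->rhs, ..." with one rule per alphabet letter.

  step 4 ⇒ step 5: DDDDBADDCCDDDDDDDDBADDCCDDDD ⇒ C·C·C·C·BA·DD·C·C·DD·DD·C·C·C·C·C·C·C·C·BA·DD·C·C·DD·DD·C·C·C·C
    A ↦ DD
    B ↦ BA
    C ↦ DD
    D ↦ C

A->DD, B->BA, C->DD, D->C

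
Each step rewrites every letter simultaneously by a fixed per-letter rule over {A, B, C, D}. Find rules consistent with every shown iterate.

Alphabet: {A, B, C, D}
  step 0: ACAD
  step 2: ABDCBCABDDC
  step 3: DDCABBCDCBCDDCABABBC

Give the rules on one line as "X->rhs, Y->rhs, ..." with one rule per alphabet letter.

  step 2 ⇒ step 3: ABDCBCABDDC ⇒ D·DC·AB·BC·DC·BC·D·DC·AB·AB·BC
    A ↦ D
    B ↦ DC
    C ↦ BC
    D ↦ AB

A->D, B->DC, C->BC, D->AB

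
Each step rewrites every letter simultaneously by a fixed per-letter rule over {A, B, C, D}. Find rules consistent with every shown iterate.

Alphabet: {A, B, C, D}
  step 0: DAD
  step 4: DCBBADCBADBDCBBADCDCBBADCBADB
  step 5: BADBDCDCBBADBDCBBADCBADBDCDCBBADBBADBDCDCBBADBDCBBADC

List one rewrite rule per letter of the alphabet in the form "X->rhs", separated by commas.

  step 4 ⇒ step 5: DCBBADCBADBDCBBADCDCBBADCBADB ⇒ BA·DB·DC·DC·B·BA·DB·DC·B·BA·DC·BA·DB·DC·DC·B·BA·DB·BA·DB·DC·DC·B·BA·DB·DC·B·BA·DC
    A ↦ B
    B ↦ DC
    C ↦ DB
    D ↦ BA

A->B, B->DC, C->DB, D->BA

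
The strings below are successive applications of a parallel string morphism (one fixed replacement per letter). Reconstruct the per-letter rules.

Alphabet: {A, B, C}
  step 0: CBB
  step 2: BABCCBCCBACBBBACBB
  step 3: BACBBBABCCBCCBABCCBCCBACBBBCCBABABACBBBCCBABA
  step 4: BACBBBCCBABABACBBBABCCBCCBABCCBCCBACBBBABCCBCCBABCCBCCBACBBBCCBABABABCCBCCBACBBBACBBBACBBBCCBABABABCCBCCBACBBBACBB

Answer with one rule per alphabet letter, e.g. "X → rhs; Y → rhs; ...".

A->CBB, B->BA, C->BCC

  step 3 ⇒ step 4: BACBBBABCCBCCBABCCBCCBACBBBCCBABABACBBBCCBABA ⇒ BA·CBB·BCC·BA·BA·BA·CBB·BA·BCC·BCC·BA·BCC·BCC·BA·CBB·BA·BCC·BCC·BA·BCC·BCC·BA·CBB·BCC·BA·BA·BA·BCC·BCC·BA·CBB·BA·CBB·BA·CBB·BCC·BA·BA·BA·BCC·BCC·BA·CBB·BA·CBB
    A ↦ CBB
    B ↦ BA
    C ↦ BCC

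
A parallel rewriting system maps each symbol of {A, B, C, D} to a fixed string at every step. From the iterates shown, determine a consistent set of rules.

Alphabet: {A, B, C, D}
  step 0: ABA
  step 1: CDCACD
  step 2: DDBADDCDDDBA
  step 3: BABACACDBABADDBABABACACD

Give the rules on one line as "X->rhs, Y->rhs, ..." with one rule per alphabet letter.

  step 2 ⇒ step 3: DDBADDCDDDBA ⇒ BA·BA·CA·CD·BA·BA·DD·BA·BA·BA·CA·CD
    A ↦ CD
    B ↦ CA
    C ↦ DD
    D ↦ BA

A->CD, B->CA, C->DD, D->BA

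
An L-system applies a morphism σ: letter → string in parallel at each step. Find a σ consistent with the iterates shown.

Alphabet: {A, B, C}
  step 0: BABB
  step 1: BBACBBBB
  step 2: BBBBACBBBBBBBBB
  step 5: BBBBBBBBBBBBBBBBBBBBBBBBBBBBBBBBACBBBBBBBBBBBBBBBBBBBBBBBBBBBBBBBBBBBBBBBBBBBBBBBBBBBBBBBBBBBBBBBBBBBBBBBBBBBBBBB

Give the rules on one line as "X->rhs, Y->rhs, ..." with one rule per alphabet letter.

A->AC, B->BB, C->B

  step 1 ⇒ step 2: BBACBBBB ⇒ BB·BB·AC·B·BB·BB·BB·BB
    A ↦ AC
    B ↦ BB
    C ↦ B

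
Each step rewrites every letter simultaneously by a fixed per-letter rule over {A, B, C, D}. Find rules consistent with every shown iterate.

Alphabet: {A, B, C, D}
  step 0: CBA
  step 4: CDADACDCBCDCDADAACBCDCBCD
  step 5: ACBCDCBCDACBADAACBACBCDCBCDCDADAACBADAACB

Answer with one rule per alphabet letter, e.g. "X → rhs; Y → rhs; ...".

  step 4 ⇒ step 5: CDADACDCBCDCDADAACBCDCBCD ⇒ A·CB·CD·CB·CD·A·CB·A·DA·A·CB·A·CB·CD·CB·CD·CD·A·DA·A·CB·A·DA·A·CB
    A ↦ CD
    B ↦ DA
    C ↦ A
    D ↦ CB

A->CD, B->DA, C->A, D->CB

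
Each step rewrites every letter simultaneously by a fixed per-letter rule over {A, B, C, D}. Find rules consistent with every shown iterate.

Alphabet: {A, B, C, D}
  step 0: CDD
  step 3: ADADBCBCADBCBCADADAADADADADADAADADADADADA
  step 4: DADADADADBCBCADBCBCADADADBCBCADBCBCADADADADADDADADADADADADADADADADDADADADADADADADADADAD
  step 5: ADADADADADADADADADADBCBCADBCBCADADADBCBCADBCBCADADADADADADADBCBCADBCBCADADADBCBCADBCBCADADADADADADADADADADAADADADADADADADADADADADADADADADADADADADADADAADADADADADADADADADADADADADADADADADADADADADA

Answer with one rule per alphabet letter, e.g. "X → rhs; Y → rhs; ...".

A->D, B->DBC, C->BCA, D->ADA

  step 4 ⇒ step 5: DADADADADBCBCADBCBCADADADBCBCADBCBCADADADADADDADADADADADADADADADADDADADADADADADADADADAD ⇒ ADA·D·ADA·D·ADA·D·ADA·D·ADA·DBC·BCA·DBC·BCA·D·ADA·DBC·BCA·DBC·BCA·D·ADA·D·ADA·D·ADA·DBC·BCA·DBC·BCA·D·ADA·DBC·BCA·DBC·BCA·D·ADA·D·ADA·D·ADA·D·ADA·D·ADA·ADA·D·ADA·D·ADA·D·ADA·D·ADA·D·ADA·D·ADA·D·ADA·D·ADA·D·ADA·D·ADA·ADA·D·ADA·D·ADA·D·ADA·D·ADA·D·ADA·D·ADA·D·ADA·D·ADA·D·ADA·D·ADA
    A ↦ D
    B ↦ DBC
    C ↦ BCA
    D ↦ ADA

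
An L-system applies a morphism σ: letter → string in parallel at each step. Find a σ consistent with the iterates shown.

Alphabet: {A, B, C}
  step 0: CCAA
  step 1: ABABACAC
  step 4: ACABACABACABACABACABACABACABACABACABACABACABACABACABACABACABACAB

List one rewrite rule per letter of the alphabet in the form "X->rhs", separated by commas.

A->AC, B->AB, C->AB

  step 0 ⇒ step 1: CCAA ⇒ AB·AB·AC·AC
    A ↦ AC
    C ↦ AB
    B ↦ AB  (constrained at step 1)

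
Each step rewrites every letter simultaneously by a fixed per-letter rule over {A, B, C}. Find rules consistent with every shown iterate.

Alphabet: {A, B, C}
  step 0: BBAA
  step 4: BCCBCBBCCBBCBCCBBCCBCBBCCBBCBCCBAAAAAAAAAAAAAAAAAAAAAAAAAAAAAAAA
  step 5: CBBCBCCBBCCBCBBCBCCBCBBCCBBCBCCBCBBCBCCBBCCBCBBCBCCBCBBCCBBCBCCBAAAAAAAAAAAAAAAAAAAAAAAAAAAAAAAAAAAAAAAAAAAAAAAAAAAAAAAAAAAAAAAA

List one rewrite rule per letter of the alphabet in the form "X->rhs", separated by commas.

  step 4 ⇒ step 5: BCCBCBBCCBBCBCCBBCCBCBBCCBBCBCCBAAAAAAAAAAAAAAAAAAAAAAAAAAAAAAAA ⇒ CB·BC·BC·CB·BC·CB·CB·BC·BC·CB·CB·BC·CB·BC·BC·CB·CB·BC·BC·CB·BC·CB·CB·BC·BC·CB·CB·BC·CB·BC·BC·CB·AA·AA·AA·AA·AA·AA·AA·AA·AA·AA·AA·AA·AA·AA·AA·AA·AA·AA·AA·AA·AA·AA·AA·AA·AA·AA·AA·AA·AA·AA·AA·AA
    A ↦ AA
    B ↦ CB
    C ↦ BC

A->AA, B->CB, C->BC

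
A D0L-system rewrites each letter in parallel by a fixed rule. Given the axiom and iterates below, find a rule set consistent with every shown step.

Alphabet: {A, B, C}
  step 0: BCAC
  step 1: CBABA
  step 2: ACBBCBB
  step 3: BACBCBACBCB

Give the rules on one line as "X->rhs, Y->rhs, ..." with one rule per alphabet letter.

  step 2 ⇒ step 3: ACBBCBB ⇒ B·A·CB·CB·A·CB·CB
    A ↦ B
    B ↦ CB
    C ↦ A

A->B, B->CB, C->A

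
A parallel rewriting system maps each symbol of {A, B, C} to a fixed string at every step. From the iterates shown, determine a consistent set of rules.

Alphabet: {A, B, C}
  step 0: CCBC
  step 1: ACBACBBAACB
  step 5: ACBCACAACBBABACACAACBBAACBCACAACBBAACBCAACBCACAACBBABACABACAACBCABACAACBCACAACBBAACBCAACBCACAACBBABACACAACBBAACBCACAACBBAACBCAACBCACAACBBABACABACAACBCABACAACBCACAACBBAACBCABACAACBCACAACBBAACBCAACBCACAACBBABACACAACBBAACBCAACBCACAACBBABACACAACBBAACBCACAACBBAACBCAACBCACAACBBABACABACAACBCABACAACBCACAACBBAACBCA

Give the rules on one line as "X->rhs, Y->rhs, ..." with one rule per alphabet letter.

A->CA, B->BA, C->ACB

  step 0 ⇒ step 1: CCBC ⇒ ACB·ACB·BA·ACB
    B ↦ BA
    C ↦ ACB
    A ↦ CA  (constrained at step 1)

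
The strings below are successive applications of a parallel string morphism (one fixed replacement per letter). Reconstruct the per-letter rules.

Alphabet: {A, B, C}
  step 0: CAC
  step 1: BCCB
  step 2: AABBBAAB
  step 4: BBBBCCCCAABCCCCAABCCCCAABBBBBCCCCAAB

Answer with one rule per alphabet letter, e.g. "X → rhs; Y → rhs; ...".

A->CC, B->AAB, C->B

  step 1 ⇒ step 2: BCCB ⇒ AAB·B·B·AAB
    B ↦ AAB
    C ↦ B
  step 0 ⇒ step 1: CAC ⇒ B·CC·B
    A ↦ CC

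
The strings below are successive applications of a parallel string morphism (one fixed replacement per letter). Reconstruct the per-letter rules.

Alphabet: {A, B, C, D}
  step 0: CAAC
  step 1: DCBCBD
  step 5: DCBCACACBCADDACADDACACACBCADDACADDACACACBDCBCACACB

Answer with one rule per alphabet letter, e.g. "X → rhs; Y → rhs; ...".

  step 0 ⇒ step 1: CAAC ⇒ D·CB·CB·D
    A ↦ CB
    C ↦ D
    B ↦ DA  (constrained at step 1)
    D ↦ CA  (constrained at step 1)

A->CB, B->DA, C->D, D->CA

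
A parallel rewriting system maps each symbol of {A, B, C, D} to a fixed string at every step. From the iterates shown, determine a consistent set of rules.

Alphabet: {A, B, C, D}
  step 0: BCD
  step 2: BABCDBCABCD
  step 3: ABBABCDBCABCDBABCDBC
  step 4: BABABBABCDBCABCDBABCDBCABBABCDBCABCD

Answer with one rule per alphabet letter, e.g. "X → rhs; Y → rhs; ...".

  step 3 ⇒ step 4: ABBABCDBCABCDBABCDBC ⇒ B·AB·AB·B·AB·CD·BC·AB·CD·B·AB·CD·BC·AB·B·AB·CD·BC·AB·CD
    A ↦ B
    B ↦ AB
    C ↦ CD
    D ↦ BC

A->B, B->AB, C->CD, D->BC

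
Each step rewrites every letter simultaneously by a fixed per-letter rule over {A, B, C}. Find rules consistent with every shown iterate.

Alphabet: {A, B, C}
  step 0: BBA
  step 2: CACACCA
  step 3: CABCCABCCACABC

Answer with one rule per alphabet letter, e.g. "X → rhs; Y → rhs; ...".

A->BC, B->C, C->CA

  step 2 ⇒ step 3: CACACCA ⇒ CA·BC·CA·BC·CA·CA·BC
    A ↦ BC
    C ↦ CA
    B ↦ C  (constrained at step 0)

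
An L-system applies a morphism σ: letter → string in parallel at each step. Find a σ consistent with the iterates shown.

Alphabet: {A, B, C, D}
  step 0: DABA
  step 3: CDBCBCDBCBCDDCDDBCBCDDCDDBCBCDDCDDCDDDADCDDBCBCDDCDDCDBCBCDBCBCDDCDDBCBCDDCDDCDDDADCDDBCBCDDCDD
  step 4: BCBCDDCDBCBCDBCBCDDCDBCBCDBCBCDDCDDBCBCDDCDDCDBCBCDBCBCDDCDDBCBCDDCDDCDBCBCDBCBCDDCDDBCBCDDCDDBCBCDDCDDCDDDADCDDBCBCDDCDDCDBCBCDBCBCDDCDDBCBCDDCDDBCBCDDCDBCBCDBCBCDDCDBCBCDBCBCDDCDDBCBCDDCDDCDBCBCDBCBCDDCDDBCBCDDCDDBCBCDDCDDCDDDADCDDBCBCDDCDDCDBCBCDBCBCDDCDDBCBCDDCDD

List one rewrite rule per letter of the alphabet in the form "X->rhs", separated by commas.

A->DAD, B->CD, C->BCB, D->CDD

  step 3 ⇒ step 4: CDBCBCDBCBCDDCDDBCBCDDCDDBCBCDDCDDCDDDADCDDBCBCDDCDDCDBCBCDBCBCDDCDDBCBCDDCDDCDDDADCDDBCBCDDCDD ⇒ BCB·CDD·CD·BCB·CD·BCB·CDD·CD·BCB·CD·BCB·CDD·CDD·BCB·CDD·CDD·CD·BCB·CD·BCB·CDD·CDD·BCB·CDD·CDD·CD·BCB·CD·BCB·CDD·CDD·BCB·CDD·CDD·BCB·CDD·CDD·CDD·DAD·CDD·BCB·CDD·CDD·CD·BCB·CD·BCB·CDD·CDD·BCB·CDD·CDD·BCB·CDD·CD·BCB·CD·BCB·CDD·CD·BCB·CD·BCB·CDD·CDD·BCB·CDD·CDD·CD·BCB·CD·BCB·CDD·CDD·BCB·CDD·CDD·BCB·CDD·CDD·CDD·DAD·CDD·BCB·CDD·CDD·CD·BCB·CD·BCB·CDD·CDD·BCB·CDD·CDD
    A ↦ DAD
    B ↦ CD
    C ↦ BCB
    D ↦ CDD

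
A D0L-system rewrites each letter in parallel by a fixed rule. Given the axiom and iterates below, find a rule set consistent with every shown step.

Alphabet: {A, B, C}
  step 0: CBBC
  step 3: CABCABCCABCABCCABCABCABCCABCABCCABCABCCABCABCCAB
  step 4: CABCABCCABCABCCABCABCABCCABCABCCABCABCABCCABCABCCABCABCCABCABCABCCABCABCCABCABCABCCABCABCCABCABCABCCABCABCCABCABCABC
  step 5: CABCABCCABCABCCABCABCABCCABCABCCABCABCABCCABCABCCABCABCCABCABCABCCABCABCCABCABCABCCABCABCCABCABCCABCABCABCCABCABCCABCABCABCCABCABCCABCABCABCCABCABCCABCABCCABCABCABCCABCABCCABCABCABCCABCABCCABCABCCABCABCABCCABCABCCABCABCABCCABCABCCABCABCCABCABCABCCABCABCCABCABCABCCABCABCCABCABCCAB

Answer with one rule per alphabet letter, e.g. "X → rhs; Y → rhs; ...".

A->CAB, B->C, C->CAB

  step 4 ⇒ step 5: CABCABCCABCABCCABCABCABCCABCABCCABCABCABCCABCABCCABCABCCABCABCABCCABCABCCABCABCABCCABCABCCABCABCABCCABCABCCABCABCABC ⇒ CAB·CAB·C·CAB·CAB·C·CAB·CAB·CAB·C·CAB·CAB·C·CAB·CAB·CAB·C·CAB·CAB·C·CAB·CAB·C·CAB·CAB·CAB·C·CAB·CAB·C·CAB·CAB·CAB·C·CAB·CAB·C·CAB·CAB·C·CAB·CAB·CAB·C·CAB·CAB·C·CAB·CAB·CAB·C·CAB·CAB·C·CAB·CAB·CAB·C·CAB·CAB·C·CAB·CAB·C·CAB·CAB·CAB·C·CAB·CAB·C·CAB·CAB·CAB·C·CAB·CAB·C·CAB·CAB·C·CAB·CAB·CAB·C·CAB·CAB·C·CAB·CAB·CAB·C·CAB·CAB·C·CAB·CAB·C·CAB·CAB·CAB·C·CAB·CAB·C·CAB·CAB·CAB·C·CAB·CAB·C·CAB·CAB·C·CAB
    A ↦ CAB
    B ↦ C
    C ↦ CAB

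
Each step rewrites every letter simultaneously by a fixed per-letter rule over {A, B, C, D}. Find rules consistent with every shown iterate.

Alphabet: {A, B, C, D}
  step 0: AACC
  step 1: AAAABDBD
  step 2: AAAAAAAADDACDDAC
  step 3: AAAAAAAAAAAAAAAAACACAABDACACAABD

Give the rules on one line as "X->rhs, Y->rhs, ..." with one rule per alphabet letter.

A->AA, B->DD, C->BD, D->AC

  step 2 ⇒ step 3: AAAAAAAADDACDDAC ⇒ AA·AA·AA·AA·AA·AA·AA·AA·AC·AC·AA·BD·AC·AC·AA·BD
    A ↦ AA
    C ↦ BD
    D ↦ AC
  step 1 ⇒ step 2: AAAABDBD ⇒ AA·AA·AA·AA·DD·AC·DD·AC
    B ↦ DD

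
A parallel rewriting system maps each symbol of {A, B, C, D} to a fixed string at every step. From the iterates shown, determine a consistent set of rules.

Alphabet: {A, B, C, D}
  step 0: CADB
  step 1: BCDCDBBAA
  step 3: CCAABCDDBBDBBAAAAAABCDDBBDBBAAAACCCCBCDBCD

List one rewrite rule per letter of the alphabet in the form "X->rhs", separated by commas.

  step 0 ⇒ step 1: CADB ⇒ BCD·C·DBB·AA
    A ↦ C
    B ↦ AA
    C ↦ BCD
    D ↦ DBB

A->C, B->AA, C->BCD, D->DBB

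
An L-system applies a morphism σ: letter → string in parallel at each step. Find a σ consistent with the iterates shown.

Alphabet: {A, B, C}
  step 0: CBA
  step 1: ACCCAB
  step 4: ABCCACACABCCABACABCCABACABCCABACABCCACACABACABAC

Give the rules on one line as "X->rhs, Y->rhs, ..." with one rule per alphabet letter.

  step 0 ⇒ step 1: CBA ⇒ AC·CC·AB
    A ↦ AB
    B ↦ CC
    C ↦ AC

A->AB, B->CC, C->AC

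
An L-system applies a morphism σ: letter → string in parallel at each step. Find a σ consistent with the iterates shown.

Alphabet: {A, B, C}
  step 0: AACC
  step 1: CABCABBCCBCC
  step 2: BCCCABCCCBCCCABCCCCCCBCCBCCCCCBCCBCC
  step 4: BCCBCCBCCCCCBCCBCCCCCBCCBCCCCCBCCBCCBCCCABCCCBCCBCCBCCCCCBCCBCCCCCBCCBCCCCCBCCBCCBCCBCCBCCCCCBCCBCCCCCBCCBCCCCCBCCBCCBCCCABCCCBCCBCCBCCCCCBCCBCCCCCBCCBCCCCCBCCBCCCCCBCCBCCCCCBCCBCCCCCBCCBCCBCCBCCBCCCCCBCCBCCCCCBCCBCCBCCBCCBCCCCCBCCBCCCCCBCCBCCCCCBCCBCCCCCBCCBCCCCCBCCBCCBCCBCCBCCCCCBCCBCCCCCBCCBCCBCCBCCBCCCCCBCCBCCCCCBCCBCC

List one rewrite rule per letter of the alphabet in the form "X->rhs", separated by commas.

A->CAB, B->CCC, C->BCC

  step 1 ⇒ step 2: CABCABBCCBCC ⇒ BCC·CAB·CCC·BCC·CAB·CCC·CCC·BCC·BCC·CCC·BCC·BCC
    A ↦ CAB
    B ↦ CCC
    C ↦ BCC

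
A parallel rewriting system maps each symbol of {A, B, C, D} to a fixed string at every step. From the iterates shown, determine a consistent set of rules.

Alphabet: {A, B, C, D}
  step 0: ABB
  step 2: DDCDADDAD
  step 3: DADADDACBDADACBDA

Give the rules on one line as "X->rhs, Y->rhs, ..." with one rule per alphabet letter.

  step 2 ⇒ step 3: DDCDADDAD ⇒ DA·DA·D·DA·CB·DA·DA·CB·DA
    A ↦ CB
    C ↦ D
    D ↦ DA
    B ↦ DC  (constrained at step 0)

A->CB, B->DC, C->D, D->DA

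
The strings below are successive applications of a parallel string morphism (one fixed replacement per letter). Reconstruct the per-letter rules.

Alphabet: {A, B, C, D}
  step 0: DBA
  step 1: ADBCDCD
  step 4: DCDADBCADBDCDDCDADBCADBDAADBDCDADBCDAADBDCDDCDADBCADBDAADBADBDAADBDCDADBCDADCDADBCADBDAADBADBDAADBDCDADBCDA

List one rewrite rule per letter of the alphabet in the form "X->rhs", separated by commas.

A->DCD, B->C, C->DA, D->ADB

  step 0 ⇒ step 1: DBA ⇒ ADB·C·DCD
    A ↦ DCD
    B ↦ C
    D ↦ ADB
    C ↦ DA  (constrained at step 1)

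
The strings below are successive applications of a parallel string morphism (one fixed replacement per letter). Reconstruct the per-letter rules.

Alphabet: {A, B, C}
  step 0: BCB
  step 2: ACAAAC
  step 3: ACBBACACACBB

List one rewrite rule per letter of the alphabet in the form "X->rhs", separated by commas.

  step 2 ⇒ step 3: ACAAAC ⇒ AC·BB·AC·AC·AC·BB
    A ↦ AC
    C ↦ BB
    B ↦ A  (constrained at step 0)

A->AC, B->A, C->BB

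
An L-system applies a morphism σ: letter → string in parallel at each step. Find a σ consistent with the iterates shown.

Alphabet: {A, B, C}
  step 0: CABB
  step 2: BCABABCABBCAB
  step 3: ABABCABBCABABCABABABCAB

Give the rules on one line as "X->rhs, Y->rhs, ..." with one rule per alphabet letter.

  step 2 ⇒ step 3: BCABABCABBCAB ⇒ AB·A·BC·AB·BC·AB·A·BC·AB·AB·A·BC·AB
    A ↦ BC
    B ↦ AB
    C ↦ A

A->BC, B->AB, C->A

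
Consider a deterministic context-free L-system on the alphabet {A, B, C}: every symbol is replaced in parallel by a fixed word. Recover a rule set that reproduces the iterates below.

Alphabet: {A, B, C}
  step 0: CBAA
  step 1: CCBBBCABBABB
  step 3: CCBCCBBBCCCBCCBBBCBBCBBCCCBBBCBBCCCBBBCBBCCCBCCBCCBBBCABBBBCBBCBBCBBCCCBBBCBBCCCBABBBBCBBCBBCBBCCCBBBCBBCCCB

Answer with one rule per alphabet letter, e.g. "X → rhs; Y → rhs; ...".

  step 0 ⇒ step 1: CBAA ⇒ CCB·BBC·ABB·ABB
    A ↦ ABB
    B ↦ BBC
    C ↦ CCB

A->ABB, B->BBC, C->CCB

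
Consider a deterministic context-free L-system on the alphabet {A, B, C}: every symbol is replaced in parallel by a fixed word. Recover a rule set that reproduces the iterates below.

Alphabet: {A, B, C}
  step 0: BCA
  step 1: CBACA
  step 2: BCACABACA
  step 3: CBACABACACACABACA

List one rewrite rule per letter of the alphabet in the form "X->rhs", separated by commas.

  step 2 ⇒ step 3: BCACABACA ⇒ C·B·ACA·B·ACA·C·ACA·B·ACA
    A ↦ ACA
    B ↦ C
    C ↦ B

A->ACA, B->C, C->B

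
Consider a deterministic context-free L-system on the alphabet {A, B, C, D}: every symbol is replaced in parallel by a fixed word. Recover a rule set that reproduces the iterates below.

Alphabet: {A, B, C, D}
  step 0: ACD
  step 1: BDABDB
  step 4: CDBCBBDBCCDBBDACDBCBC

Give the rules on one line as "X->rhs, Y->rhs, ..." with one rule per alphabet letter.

A->BDA, B->C, C->B, D->DB

  step 0 ⇒ step 1: ACD ⇒ BDA·B·DB
    A ↦ BDA
    C ↦ B
    D ↦ DB
    B ↦ C  (constrained at step 1)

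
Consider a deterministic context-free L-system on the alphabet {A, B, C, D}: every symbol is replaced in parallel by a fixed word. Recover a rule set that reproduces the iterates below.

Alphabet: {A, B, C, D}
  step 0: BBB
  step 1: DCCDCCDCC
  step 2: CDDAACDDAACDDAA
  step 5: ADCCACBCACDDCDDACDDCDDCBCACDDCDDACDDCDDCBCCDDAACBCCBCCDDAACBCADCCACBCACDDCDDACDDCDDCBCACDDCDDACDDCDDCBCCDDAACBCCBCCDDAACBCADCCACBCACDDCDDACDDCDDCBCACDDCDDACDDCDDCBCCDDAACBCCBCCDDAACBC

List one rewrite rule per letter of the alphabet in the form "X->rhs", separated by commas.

A->CBC, B->DCC, C->A, D->CDD

  step 1 ⇒ step 2: DCCDCCDCC ⇒ CDD·A·A·CDD·A·A·CDD·A·A
    C ↦ A
    D ↦ CDD
    A ↦ CBC  (constrained at step 2)
  step 0 ⇒ step 1: BBB ⇒ DCC·DCC·DCC
    B ↦ DCC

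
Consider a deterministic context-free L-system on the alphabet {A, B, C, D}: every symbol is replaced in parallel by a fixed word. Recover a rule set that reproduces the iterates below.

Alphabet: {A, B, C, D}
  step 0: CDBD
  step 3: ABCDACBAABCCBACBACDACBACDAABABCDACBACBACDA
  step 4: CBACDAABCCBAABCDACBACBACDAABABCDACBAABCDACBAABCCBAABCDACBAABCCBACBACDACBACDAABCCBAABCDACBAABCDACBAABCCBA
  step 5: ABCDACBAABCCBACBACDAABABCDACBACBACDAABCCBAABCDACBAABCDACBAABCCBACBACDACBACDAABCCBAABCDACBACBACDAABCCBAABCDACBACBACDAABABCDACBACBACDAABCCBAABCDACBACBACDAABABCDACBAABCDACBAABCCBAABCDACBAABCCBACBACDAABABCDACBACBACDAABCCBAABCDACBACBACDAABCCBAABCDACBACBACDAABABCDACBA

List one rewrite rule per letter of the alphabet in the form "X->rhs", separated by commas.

  step 4 ⇒ step 5: CBACDAABCCBAABCDACBACBACDAABABCDACBAABCDACBAABCCBAABCDACBAABCCBACBACDACBACDAABCCBAABCDACBAABCDACBAABCCBA ⇒ AB·CDA·CBA·AB·C·CBA·CBA·CDA·AB·AB·CDA·CBA·CBA·CDA·AB·C·CBA·AB·CDA·CBA·AB·CDA·CBA·AB·C·CBA·CBA·CDA·CBA·CDA·AB·C·CBA·AB·CDA·CBA·CBA·CDA·AB·C·CBA·AB·CDA·CBA·CBA·CDA·AB·AB·CDA·CBA·CBA·CDA·AB·C·CBA·AB·CDA·CBA·CBA·CDA·AB·AB·CDA·CBA·AB·CDA·CBA·AB·C·CBA·AB·CDA·CBA·AB·C·CBA·CBA·CDA·AB·AB·CDA·CBA·CBA·CDA·AB·C·CBA·AB·CDA·CBA·CBA·CDA·AB·C·CBA·AB·CDA·CBA·CBA·CDA·AB·AB·CDA·CBA
    A ↦ CBA
    B ↦ CDA
    C ↦ AB
    D ↦ C

A->CBA, B->CDA, C->AB, D->C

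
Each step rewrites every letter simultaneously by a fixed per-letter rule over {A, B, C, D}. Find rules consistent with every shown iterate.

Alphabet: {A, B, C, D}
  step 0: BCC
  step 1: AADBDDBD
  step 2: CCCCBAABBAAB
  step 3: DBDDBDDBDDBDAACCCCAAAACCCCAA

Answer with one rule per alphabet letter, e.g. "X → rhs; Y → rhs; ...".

A->CC, B->AA, C->DBD, D->B

  step 2 ⇒ step 3: CCCCBAABBAAB ⇒ DBD·DBD·DBD·DBD·AA·CC·CC·AA·AA·CC·CC·AA
    A ↦ CC
    B ↦ AA
    C ↦ DBD
  step 1 ⇒ step 2: AADBDDBD ⇒ CC·CC·B·AA·B·B·AA·B
    D ↦ B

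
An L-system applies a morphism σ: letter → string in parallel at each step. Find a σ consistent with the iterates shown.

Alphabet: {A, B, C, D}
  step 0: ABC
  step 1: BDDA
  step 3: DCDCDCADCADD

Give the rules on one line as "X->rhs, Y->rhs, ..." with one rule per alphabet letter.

A->B, B->DD, C->A, D->DC

  step 0 ⇒ step 1: ABC ⇒ B·DD·A
    A ↦ B
    B ↦ DD
    C ↦ A
    D ↦ DC  (constrained at step 1)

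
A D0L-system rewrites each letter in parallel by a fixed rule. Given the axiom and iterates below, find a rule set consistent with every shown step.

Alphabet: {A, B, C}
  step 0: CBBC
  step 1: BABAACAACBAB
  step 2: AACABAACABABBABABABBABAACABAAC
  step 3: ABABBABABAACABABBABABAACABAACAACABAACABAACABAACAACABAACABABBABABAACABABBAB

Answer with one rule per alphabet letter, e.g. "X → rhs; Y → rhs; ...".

  step 2 ⇒ step 3: AACABAACABABBABABABBABAACABAAC ⇒ AB·AB·BAB·AB·AAC·AB·AB·BAB·AB·AAC·AB·AAC·AAC·AB·AAC·AB·AAC·AB·AAC·AAC·AB·AAC·AB·AB·BAB·AB·AAC·AB·AB·BAB
    A ↦ AB
    B ↦ AAC
    C ↦ BAB

A->AB, B->AAC, C->BAB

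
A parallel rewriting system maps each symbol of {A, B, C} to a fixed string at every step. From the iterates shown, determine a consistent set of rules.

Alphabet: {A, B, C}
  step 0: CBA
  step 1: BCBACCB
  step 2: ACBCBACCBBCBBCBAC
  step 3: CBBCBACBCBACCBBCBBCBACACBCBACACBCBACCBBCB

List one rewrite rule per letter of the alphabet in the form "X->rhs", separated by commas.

  step 2 ⇒ step 3: ACBCBACCBBCBBCBAC ⇒ CB·BCB·AC·BCB·AC·CB·BCB·BCB·AC·AC·BCB·AC·AC·BCB·AC·CB·BCB
    A ↦ CB
    B ↦ AC
    C ↦ BCB

A->CB, B->AC, C->BCB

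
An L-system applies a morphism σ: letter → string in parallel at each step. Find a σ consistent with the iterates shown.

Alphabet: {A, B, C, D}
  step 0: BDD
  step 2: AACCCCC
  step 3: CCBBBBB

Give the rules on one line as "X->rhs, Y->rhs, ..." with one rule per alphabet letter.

  step 2 ⇒ step 3: AACCCCC ⇒ C·C·B·B·B·B·B
    A ↦ C
    C ↦ B
    B ↦ DA  (constrained at step 0)
    D ↦ AA  (constrained at step 0)

A->C, B->DA, C->B, D->AA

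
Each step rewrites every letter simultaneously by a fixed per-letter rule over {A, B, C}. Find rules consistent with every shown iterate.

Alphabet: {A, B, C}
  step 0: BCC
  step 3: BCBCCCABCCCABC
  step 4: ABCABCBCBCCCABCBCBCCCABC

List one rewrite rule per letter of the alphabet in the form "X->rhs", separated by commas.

  step 3 ⇒ step 4: BCBCCCABCCCABC ⇒ A·BC·A·BC·BC·BC·CC·A·BC·BC·BC·CC·A·BC
    A ↦ CC
    B ↦ A
    C ↦ BC

A->CC, B->A, C->BC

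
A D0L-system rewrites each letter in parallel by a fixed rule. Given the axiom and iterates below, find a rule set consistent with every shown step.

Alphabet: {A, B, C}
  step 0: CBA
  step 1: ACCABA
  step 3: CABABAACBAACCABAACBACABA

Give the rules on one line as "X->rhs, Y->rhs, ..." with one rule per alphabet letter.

  step 0 ⇒ step 1: CBA ⇒ AC·CA·BA
    A ↦ BA
    B ↦ CA
    C ↦ AC

A->BA, B->CA, C->AC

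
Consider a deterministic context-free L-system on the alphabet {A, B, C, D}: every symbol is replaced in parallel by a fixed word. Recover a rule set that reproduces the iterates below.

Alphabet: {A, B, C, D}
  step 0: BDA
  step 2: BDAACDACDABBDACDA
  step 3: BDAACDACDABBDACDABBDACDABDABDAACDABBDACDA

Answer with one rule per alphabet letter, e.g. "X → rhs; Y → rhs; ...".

  step 2 ⇒ step 3: BDAACDACDABBDACDA ⇒ BDA·A·CDA·CDA·BBD·A·CDA·BBD·A·CDA·BDA·BDA·A·CDA·BBD·A·CDA
    A ↦ CDA
    B ↦ BDA
    C ↦ BBD
    D ↦ A

A->CDA, B->BDA, C->BBD, D->A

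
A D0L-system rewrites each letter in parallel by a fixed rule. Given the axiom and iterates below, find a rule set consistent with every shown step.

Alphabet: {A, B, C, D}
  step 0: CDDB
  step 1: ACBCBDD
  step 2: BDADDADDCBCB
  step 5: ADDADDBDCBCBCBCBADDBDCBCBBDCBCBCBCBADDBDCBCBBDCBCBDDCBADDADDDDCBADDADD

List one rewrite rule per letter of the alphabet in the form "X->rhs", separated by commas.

  step 1 ⇒ step 2: ACBCBDD ⇒ BD·A·DD·A·DD·CB·CB
    A ↦ BD
    B ↦ DD
    C ↦ A
    D ↦ CB

A->BD, B->DD, C->A, D->CB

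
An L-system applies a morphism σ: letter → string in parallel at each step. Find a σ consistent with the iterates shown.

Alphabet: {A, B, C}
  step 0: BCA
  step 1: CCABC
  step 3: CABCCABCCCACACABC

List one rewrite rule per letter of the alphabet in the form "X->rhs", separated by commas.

  step 0 ⇒ step 1: BCA ⇒ C·CA·BC
    A ↦ BC
    B ↦ C
    C ↦ CA

A->BC, B->C, C->CA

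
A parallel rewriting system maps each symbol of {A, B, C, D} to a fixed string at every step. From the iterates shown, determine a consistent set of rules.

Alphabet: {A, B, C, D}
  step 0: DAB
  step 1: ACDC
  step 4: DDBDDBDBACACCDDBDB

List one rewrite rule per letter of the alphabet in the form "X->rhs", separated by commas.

A->D, B->C, C->DB, D->AC

  step 0 ⇒ step 1: DAB ⇒ AC·D·C
    A ↦ D
    B ↦ C
    D ↦ AC
    C ↦ DB  (constrained at step 1)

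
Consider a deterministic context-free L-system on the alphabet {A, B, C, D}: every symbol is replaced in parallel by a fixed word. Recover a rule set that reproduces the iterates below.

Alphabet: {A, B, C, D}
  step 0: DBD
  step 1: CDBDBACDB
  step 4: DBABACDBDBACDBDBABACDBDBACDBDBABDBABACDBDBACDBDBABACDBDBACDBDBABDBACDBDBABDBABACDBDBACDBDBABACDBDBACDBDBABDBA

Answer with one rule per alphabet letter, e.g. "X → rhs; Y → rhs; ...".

  step 0 ⇒ step 1: DBD ⇒ CDB·DBA·CDB
    B ↦ DBA
    D ↦ CDB
    A ↦ B  (constrained at step 1)
    C ↦ A  (constrained at step 1)

A->B, B->DBA, C->A, D->CDB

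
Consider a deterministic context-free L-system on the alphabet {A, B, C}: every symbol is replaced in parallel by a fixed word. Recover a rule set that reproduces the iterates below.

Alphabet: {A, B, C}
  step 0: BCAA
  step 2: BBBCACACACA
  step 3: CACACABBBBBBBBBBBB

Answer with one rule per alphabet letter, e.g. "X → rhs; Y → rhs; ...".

A->B, B->CA, C->BB

  step 2 ⇒ step 3: BBBCACACACA ⇒ CA·CA·CA·BB·B·BB·B·BB·B·BB·B
    A ↦ B
    B ↦ CA
    C ↦ BB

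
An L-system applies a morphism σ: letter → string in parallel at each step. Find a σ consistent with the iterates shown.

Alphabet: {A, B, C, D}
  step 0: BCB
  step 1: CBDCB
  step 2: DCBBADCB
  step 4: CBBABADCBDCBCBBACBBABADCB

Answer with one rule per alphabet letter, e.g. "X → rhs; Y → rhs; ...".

  step 1 ⇒ step 2: CBDCB ⇒ D·CB·BA·D·CB
    B ↦ CB
    C ↦ D
    D ↦ BA
    A ↦ BA  (constrained at step 2)

A->BA, B->CB, C->D, D->BA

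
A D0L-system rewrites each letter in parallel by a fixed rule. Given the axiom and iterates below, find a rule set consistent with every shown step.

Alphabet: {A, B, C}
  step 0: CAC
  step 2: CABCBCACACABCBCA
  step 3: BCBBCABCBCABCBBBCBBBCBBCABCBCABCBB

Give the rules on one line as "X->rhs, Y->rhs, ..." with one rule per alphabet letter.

A->B, B->CA, C->BCB

  step 2 ⇒ step 3: CABCBCACACABCBCA ⇒ BCB·B·CA·BCB·CA·BCB·B·BCB·B·BCB·B·CA·BCB·CA·BCB·B
    A ↦ B
    B ↦ CA
    C ↦ BCB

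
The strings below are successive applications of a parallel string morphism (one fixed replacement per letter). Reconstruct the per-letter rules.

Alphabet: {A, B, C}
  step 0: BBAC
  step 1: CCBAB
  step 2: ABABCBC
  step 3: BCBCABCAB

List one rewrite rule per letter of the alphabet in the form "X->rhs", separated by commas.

  step 2 ⇒ step 3: ABABCBC ⇒ B·C·B·C·AB·C·AB
    A ↦ B
    B ↦ C
    C ↦ AB

A->B, B->C, C->AB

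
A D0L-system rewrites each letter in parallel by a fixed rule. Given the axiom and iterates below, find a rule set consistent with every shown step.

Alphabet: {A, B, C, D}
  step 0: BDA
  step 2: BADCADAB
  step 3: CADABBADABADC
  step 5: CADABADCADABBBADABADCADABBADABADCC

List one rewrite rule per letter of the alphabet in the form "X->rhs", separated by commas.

A->AD, B->C, C->B, D->AB

  step 2 ⇒ step 3: BADCADAB ⇒ C·AD·AB·B·AD·AB·AD·C
    A ↦ AD
    B ↦ C
    C ↦ B
    D ↦ AB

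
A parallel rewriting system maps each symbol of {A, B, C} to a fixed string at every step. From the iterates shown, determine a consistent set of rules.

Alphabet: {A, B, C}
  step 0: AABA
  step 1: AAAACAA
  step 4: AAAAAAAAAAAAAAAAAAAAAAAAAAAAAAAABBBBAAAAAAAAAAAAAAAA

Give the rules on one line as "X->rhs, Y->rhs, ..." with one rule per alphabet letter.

  step 0 ⇒ step 1: AABA ⇒ AA·AA·C·AA
    A ↦ AA
    B ↦ C
    C ↦ BB  (constrained at step 1)

A->AA, B->C, C->BB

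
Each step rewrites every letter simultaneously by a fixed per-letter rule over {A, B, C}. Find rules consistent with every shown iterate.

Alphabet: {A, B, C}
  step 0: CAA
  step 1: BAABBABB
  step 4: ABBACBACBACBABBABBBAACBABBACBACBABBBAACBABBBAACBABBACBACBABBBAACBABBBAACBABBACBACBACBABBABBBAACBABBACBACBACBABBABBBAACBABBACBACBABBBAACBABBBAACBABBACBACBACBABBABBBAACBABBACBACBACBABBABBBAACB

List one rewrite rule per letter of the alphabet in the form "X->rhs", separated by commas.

  step 0 ⇒ step 1: CAA ⇒ BA·ABB·ABB
    A ↦ ABB
    C ↦ BA
    B ↦ ACB  (constrained at step 1)

A->ABB, B->ACB, C->BA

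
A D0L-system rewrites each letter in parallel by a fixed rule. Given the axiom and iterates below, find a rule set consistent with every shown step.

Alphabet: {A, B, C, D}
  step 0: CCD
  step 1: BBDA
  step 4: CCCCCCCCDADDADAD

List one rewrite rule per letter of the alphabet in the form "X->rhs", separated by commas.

  step 0 ⇒ step 1: CCD ⇒ B·B·DA
    C ↦ B
    D ↦ DA
    A ↦ D  (constrained at step 1)
    B ↦ CC  (constrained at step 1)

A->D, B->CC, C->B, D->DA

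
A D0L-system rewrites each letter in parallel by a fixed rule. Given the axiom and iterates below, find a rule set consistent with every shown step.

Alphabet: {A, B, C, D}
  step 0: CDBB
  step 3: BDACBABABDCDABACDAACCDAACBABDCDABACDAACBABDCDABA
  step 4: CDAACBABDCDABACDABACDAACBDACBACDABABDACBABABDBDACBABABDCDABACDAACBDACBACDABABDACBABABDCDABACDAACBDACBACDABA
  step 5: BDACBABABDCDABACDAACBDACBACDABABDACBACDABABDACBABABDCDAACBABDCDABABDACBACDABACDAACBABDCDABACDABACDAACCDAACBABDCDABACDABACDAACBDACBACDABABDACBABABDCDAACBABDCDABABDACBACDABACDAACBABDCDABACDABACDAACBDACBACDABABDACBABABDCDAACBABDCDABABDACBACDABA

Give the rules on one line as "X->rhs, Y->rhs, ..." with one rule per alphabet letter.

  step 4 ⇒ step 5: CDAACBABDCDABACDABACDAACBDACBACDABABDACBABABDBDACBABABDCDABACDAACBDACBACDABABDACBABABDCDABACDAACBDACBACDABA ⇒ BD·AC·BA·BA·BD·CDA·BA·CDA·AC·BD·AC·BA·CDA·BA·BD·AC·BA·CDA·BA·BD·AC·BA·BA·BD·CDA·AC·BA·BD·CDA·BA·BD·AC·BA·CDA·BA·CDA·AC·BA·BD·CDA·BA·CDA·BA·CDA·AC·CDA·AC·BA·BD·CDA·BA·CDA·BA·CDA·AC·BD·AC·BA·CDA·BA·BD·AC·BA·BA·BD·CDA·AC·BA·BD·CDA·BA·BD·AC·BA·CDA·BA·CDA·AC·BA·BD·CDA·BA·CDA·BA·CDA·AC·BD·AC·BA·CDA·BA·BD·AC·BA·BA·BD·CDA·AC·BA·BD·CDA·BA·BD·AC·BA·CDA·BA
    A ↦ BA
    B ↦ CDA
    C ↦ BD
    D ↦ AC

A->BA, B->CDA, C->BD, D->AC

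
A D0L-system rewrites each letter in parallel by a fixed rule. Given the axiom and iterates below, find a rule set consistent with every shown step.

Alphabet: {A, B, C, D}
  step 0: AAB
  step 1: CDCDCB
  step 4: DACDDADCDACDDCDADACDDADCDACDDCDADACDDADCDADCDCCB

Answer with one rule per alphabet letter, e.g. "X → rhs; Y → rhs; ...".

  step 0 ⇒ step 1: AAB ⇒ CD·CD·CB
    A ↦ CD
    B ↦ CB
    C ↦ DC  (constrained at step 1)
    D ↦ DA  (constrained at step 1)

A->CD, B->CB, C->DC, D->DA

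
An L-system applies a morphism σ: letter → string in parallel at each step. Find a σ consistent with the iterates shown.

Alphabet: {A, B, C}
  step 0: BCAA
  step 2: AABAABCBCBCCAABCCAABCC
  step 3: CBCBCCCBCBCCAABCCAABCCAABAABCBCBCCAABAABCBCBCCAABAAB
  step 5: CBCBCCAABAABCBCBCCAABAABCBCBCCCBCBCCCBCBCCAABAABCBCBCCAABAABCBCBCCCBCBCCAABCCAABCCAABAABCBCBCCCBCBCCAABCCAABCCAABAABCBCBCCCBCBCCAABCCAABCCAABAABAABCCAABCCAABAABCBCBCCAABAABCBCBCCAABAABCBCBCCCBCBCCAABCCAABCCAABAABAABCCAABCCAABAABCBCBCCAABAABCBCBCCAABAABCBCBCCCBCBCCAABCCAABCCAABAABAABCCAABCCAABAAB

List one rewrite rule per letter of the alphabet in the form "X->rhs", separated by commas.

  step 2 ⇒ step 3: AABAABCBCBCCAABCCAABCC ⇒ CB·CB·CC·CB·CB·CC·AAB·CC·AAB·CC·AAB·AAB·CB·CB·CC·AAB·AAB·CB·CB·CC·AAB·AAB
    A ↦ CB
    B ↦ CC
    C ↦ AAB

A->CB, B->CC, C->AAB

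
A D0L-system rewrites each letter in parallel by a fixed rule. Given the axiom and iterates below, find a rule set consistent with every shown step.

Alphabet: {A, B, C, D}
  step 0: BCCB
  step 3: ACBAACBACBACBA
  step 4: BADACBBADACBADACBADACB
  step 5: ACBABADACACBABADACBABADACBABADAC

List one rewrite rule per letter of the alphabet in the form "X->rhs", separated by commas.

A->B, B->AC, C->AD, D->A

  step 4 ⇒ step 5: BADACBBADACBADACBADACB ⇒ AC·B·A·B·AD·AC·AC·B·A·B·AD·AC·B·A·B·AD·AC·B·A·B·AD·AC
    A ↦ B
    B ↦ AC
    C ↦ AD
    D ↦ A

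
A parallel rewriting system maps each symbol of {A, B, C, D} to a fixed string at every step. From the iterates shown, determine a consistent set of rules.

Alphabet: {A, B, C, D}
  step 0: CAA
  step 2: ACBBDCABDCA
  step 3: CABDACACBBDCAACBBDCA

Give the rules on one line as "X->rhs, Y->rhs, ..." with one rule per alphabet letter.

  step 2 ⇒ step 3: ACBBDCABDCA ⇒ CA·BD·AC·AC·B·BD·CA·AC·B·BD·CA
    A ↦ CA
    B ↦ AC
    C ↦ BD
    D ↦ B

A->CA, B->AC, C->BD, D->B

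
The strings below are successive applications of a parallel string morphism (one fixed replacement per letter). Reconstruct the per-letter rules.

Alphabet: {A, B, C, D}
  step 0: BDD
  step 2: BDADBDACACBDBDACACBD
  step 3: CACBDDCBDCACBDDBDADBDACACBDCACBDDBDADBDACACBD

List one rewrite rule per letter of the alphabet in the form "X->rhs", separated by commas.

A->D, B->CA, C->BDA, D->CBD

  step 2 ⇒ step 3: BDADBDACACBDBDACACBD ⇒ CA·CBD·D·CBD·CA·CBD·D·BDA·D·BDA·CA·CBD·CA·CBD·D·BDA·D·BDA·CA·CBD
    A ↦ D
    B ↦ CA
    C ↦ BDA
    D ↦ CBD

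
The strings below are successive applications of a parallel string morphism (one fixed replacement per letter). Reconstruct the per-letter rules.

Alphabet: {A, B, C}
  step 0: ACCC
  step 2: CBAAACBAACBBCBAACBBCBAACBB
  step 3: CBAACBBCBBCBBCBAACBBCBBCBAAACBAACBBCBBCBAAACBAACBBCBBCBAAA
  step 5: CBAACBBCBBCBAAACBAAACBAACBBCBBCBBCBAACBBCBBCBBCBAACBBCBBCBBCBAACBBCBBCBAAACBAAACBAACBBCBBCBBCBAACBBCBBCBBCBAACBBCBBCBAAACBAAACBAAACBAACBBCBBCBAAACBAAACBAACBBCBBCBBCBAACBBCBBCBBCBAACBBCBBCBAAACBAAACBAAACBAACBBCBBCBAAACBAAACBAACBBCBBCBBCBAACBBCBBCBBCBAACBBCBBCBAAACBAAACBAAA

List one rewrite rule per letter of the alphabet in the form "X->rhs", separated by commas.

  step 2 ⇒ step 3: CBAAACBAACBBCBAACBBCBAACBB ⇒ CBA·A·CBB·CBB·CBB·CBA·A·CBB·CBB·CBA·A·A·CBA·A·CBB·CBB·CBA·A·A·CBA·A·CBB·CBB·CBA·A·A
    A ↦ CBB
    B ↦ A
    C ↦ CBA

A->CBB, B->A, C->CBA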